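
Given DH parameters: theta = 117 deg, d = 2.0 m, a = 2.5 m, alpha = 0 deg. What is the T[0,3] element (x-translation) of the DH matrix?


T[0,3] = a * cos(theta)
= 2.5 * cos(117 deg)
= 2.5 * -0.454
= -1.135


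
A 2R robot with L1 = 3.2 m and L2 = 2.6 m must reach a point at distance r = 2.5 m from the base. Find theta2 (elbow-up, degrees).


cos(theta2) = (r^2 - L1^2 - L2^2) / (2*L1*L2)
cos(theta2) = (6.25 - 10.24 - 6.76) / 16.64
cos(theta2) = -0.646034
theta2 = 130.2432 degrees


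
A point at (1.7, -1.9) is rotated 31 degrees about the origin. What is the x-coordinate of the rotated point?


x' = x*cos(theta) - y*sin(theta)
cos(31 deg) = 0.8572, sin(31 deg) = 0.515
x' = 1.7 * 0.8572 - -1.9 * 0.515
= 1.4572 - -0.9786
= 2.4358


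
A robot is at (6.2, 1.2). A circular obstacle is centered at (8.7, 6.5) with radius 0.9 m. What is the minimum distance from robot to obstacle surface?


center_dist = sqrt((6.2-8.7)^2 + (1.2-6.5)^2)
= sqrt(6.25 + 28.09)
= 5.86
min_dist = center_dist - radius = 5.86 - 0.9 = 4.96 m


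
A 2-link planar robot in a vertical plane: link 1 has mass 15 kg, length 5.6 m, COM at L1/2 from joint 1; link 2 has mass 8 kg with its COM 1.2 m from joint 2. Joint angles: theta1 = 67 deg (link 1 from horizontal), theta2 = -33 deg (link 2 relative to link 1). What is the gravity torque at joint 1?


Horizontal distance from joint 1 to link-1 COM:
  x_c1 = (L1/2)*cos(t1) = 2.8 * 0.3907 = 1.094 m
Horizontal distance from joint 1 to link-2 COM:
  x_c2 = L1*cos(t1) + Lc2*cos(t1+t2)
       = 5.6*0.3907 + 1.2*0.829 = 3.1829 m
tau1 = m1*g*x_c1 + m2*g*x_c2
     = 15*9.81*1.094 + 8*9.81*3.1829
     = 160.989 + 249.7971
     = 410.7861 Nm


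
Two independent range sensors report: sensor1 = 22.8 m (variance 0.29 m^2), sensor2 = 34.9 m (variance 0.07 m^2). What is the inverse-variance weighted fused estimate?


w1 = (1/var1) / (1/var1 + 1/var2)
   = 3.4483 / (3.4483 + 14.2857) = 0.1944
w2 = 1 - w1 = 0.8056
fused = w1*s1 + w2*s2 = 4.4333 + 28.1139
= 32.5472 m


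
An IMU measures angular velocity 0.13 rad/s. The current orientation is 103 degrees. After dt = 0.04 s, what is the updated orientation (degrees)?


delta_theta = w * dt = 0.13 * 0.04 = 0.0052 rad
= 0.2979 deg
theta_new = 103 + 0.2979 = 103.2979 deg


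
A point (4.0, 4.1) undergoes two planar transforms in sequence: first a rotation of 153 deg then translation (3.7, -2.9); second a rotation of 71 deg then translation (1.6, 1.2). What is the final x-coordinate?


After transform 1:
x1 = cos(153)*4.0 - sin(153)*4.1 + 3.7 = -1.7254
y1 = sin(153)*4.0 + cos(153)*4.1 + -2.9 = -4.7372
After transform 2:
x2 = cos(71)*-1.7254 - sin(71)*-4.7372 + 1.6
= 5.5173


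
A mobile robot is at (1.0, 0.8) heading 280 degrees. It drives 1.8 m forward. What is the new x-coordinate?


x_new = x0 + d*cos(theta)
= 1.0 + 1.8*cos(280)
= 1.0 + 0.3126
= 1.3126


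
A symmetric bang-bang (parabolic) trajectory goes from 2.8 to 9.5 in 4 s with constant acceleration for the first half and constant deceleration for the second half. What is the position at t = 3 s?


Symmetric rest-to-rest: each phase covers (pf-p0)/2 in time T/2. 0.5*a*(T/2)^2 = (pf-p0)/2 => a = 4*(pf-p0)/T^2
a = 4*(9.5-2.8)/4^2 = 1.675
t = 3 is in the deceleration phase (t > T/2).
p = pf - 0.5*a*(T-t)^2 = 9.5 - 0.5*1.675*1^2
= 8.6625


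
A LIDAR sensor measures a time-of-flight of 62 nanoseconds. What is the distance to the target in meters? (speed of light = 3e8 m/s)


tof = 62 ns = 6.2e-08 s
dist = c * tof / 2
= 3e8 * 6.2e-08 / 2
= 9.3 m


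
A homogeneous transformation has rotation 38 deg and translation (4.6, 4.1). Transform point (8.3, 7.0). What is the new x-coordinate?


x' = cos(theta)*px - sin(theta)*py + tx
= 0.788*8.3 - 0.6157*7.0 + 4.6
= 6.8309


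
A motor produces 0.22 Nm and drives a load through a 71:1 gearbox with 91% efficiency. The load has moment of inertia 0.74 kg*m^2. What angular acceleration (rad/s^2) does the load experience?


tau_out = tau_motor * N * eta
= 0.22 * 71 * 0.91 = 14.2142 Nm
alpha = tau_out / I = 14.2142 / 0.74
= 19.2084 rad/s^2


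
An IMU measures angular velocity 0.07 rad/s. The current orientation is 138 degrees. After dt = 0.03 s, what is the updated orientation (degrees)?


delta_theta = w * dt = 0.07 * 0.03 = 0.0021 rad
= 0.1203 deg
theta_new = 138 + 0.1203 = 138.1203 deg


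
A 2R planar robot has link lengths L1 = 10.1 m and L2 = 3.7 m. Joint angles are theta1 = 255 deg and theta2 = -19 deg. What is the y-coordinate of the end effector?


Convert angles to radians: theta1 = 4.4506, theta2 = -0.3316
y = L1*sin(theta1) + L2*sin(theta1+theta2)
y = -9.7559 + -3.0674
y = -12.8233


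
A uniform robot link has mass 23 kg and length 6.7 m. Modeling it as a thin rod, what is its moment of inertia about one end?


I = (1/3) * m * L^2
= (1/3) * 23 * 6.7^2
= 0.333333 * 23 * 44.89
= 344.1567 kg*m^2


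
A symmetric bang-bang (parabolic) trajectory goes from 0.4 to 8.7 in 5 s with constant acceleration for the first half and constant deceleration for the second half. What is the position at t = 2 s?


Symmetric rest-to-rest: each phase covers (pf-p0)/2 in time T/2. 0.5*a*(T/2)^2 = (pf-p0)/2 => a = 4*(pf-p0)/T^2
a = 4*(8.7-0.4)/5^2 = 1.328
t = 2 is in the acceleration phase (t <= T/2).
p = p0 + 0.5*a*t^2 = 0.4 + 0.5*1.328*2^2
= 3.056


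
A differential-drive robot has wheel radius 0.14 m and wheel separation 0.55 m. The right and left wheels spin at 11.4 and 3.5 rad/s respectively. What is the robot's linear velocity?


vR = r*wR = 0.14*11.4 = 1.596 m/s
vL = r*wL = 0.14*3.5 = 0.49 m/s
v = (vR+vL)/2 = 1.043 m/s
omega = (vR-vL)/L = 2.0109 rad/s
linear velocity = 1.043 m/s


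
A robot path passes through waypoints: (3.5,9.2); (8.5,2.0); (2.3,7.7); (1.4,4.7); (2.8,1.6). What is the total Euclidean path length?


Segment lengths:
  seg1 = sqrt((5.0)^2 + (-7.2)^2) = 8.7658
  seg2 = sqrt((-6.2)^2 + (5.7)^2) = 8.422
  seg3 = sqrt((-0.9)^2 + (-3.0)^2) = 3.1321
  seg4 = sqrt((1.4)^2 + (-3.1)^2) = 3.4015
Total = 23.7214


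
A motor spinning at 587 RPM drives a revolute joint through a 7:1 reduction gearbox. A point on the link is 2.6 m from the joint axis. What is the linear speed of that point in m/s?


omega_motor = 587 * 2*pi/60 = 61.4705 rad/s
omega_joint = omega_motor / 7 = 8.7815 rad/s
v = omega_joint * r = 8.7815 * 2.6
= 22.8319 m/s


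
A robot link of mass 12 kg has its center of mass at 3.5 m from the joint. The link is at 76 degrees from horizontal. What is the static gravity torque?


tau = m*g*L*cos(angle)
= 12 * 9.81 * 3.5 * cos(76 deg)
= 12 * 9.81 * 3.5 * 0.2419
= 99.6767 Nm


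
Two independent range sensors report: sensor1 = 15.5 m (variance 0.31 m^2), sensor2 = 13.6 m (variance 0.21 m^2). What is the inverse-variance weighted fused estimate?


w1 = (1/var1) / (1/var1 + 1/var2)
   = 3.2258 / (3.2258 + 4.7619) = 0.4038
w2 = 1 - w1 = 0.5962
fused = w1*s1 + w2*s2 = 6.2596 + 8.1077
= 14.3673 m


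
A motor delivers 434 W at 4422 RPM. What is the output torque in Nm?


omega = 4422 * 2*pi/60 = 463.0708 rad/s
tau = P / omega = 434 / 463.0708
= 0.9372 Nm


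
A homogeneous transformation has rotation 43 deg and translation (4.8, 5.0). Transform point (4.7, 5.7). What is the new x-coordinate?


x' = cos(theta)*px - sin(theta)*py + tx
= 0.7314*4.7 - 0.682*5.7 + 4.8
= 4.35


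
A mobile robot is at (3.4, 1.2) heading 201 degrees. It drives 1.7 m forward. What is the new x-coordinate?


x_new = x0 + d*cos(theta)
= 3.4 + 1.7*cos(201)
= 3.4 + -1.5871
= 1.8129


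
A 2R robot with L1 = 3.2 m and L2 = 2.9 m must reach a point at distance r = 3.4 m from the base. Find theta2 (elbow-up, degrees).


cos(theta2) = (r^2 - L1^2 - L2^2) / (2*L1*L2)
cos(theta2) = (11.56 - 10.24 - 8.41) / 18.56
cos(theta2) = -0.382004
theta2 = 112.4579 degrees


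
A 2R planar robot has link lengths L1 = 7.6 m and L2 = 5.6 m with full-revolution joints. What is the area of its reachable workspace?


r_max = L1 + L2 = 13.2 m
r_min = |L1 - L2| = 2.0 m
Area = pi*(r_max^2 - r_min^2)
= pi*(174.24 - 4.0)
= pi * 170.24
= 534.8247 m^2


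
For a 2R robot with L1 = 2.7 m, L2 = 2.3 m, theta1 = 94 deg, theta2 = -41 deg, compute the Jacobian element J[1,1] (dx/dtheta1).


J[1,1] = -L1*sin(t1) - L2*sin(t1+t2)
= -2.7*sin(94) - 2.3*sin(53)
= -4.5303


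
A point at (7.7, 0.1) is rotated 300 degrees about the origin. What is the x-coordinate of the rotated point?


x' = x*cos(theta) - y*sin(theta)
cos(300 deg) = 0.5, sin(300 deg) = -0.866
x' = 7.7 * 0.5 - 0.1 * -0.866
= 3.85 - -0.0866
= 3.9366


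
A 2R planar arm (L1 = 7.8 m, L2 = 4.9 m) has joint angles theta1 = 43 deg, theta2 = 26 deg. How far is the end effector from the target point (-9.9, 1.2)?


End effector via forward kinematics:
x = L1*cos(t1) + L2*cos(t1+t2) = 7.4606
y = L1*sin(t1) + L2*sin(t1+t2) = 9.8941
Distance to target:
d = sqrt((-9.9 - 7.4606)^2 + (1.2 - 9.8941)^2)
= sqrt(301.3891 + 75.5879)
= 19.4159 m


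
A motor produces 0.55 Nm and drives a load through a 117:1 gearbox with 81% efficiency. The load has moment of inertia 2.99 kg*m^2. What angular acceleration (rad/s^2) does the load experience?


tau_out = tau_motor * N * eta
= 0.55 * 117 * 0.81 = 52.1235 Nm
alpha = tau_out / I = 52.1235 / 2.99
= 17.4326 rad/s^2


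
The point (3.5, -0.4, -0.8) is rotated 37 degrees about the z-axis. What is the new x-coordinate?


Rotation about z-axis: x' = x*cos(theta) - y*sin(theta)
= 3.5 * 0.7986 - -0.4 * 0.6018
= 3.036


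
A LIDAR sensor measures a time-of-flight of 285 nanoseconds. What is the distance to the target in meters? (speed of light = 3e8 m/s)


tof = 285 ns = 2.85e-07 s
dist = c * tof / 2
= 3e8 * 2.85e-07 / 2
= 42.75 m


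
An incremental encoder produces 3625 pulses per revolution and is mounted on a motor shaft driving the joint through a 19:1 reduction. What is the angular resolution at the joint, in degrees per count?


counts per rev = 3625
effective counts at joint = 3625 * 19 = 68875
resolution = 360 / 68875
= 0.0052 deg/count


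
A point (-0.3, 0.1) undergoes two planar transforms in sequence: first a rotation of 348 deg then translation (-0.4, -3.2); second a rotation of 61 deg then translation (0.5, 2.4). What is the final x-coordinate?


After transform 1:
x1 = cos(348)*-0.3 - sin(348)*0.1 + -0.4 = -0.6727
y1 = sin(348)*-0.3 + cos(348)*0.1 + -3.2 = -3.0398
After transform 2:
x2 = cos(61)*-0.6727 - sin(61)*-3.0398 + 0.5
= 2.8326


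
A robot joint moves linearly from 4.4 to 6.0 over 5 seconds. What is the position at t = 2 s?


s = t/T = 2/5 = 0.4
p(t) = p0 + (pf-p0)*s
= 4.4 + (6.0 - 4.4) * 0.4
= 5.04


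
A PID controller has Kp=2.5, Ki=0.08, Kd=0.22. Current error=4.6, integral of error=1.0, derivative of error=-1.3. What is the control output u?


u = Kp*e + Ki*int(e) + Kd*de/dt
= 2.5*4.6 + 0.08*1.0 + 0.22*(-1.3)
= 11.5 + 0.08 + -0.286
= 11.294


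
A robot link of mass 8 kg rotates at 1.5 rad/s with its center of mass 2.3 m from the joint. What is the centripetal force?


F = m * omega^2 * r
= 8 * 1.5^2 * 2.3
= 8 * 2.25 * 2.3
= 41.4 N


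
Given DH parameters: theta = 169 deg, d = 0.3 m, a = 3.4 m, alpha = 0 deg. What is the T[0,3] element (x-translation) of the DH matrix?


T[0,3] = a * cos(theta)
= 3.4 * cos(169 deg)
= 3.4 * -0.9816
= -3.3375


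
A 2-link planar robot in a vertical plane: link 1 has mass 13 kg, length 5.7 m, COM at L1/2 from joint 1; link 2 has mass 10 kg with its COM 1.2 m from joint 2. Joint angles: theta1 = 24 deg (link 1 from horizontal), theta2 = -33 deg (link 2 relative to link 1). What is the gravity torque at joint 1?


Horizontal distance from joint 1 to link-1 COM:
  x_c1 = (L1/2)*cos(t1) = 2.85 * 0.9135 = 2.6036 m
Horizontal distance from joint 1 to link-2 COM:
  x_c2 = L1*cos(t1) + Lc2*cos(t1+t2)
       = 5.7*0.9135 + 1.2*0.9877 = 6.3924 m
tau1 = m1*g*x_c1 + m2*g*x_c2
     = 13*9.81*2.6036 + 10*9.81*6.3924
     = 332.0377 + 627.0979
     = 959.1356 Nm


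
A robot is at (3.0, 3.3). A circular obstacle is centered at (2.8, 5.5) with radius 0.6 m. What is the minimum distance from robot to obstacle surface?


center_dist = sqrt((3.0-2.8)^2 + (3.3-5.5)^2)
= sqrt(0.04 + 4.84)
= 2.2091
min_dist = center_dist - radius = 2.2091 - 0.6 = 1.6091 m


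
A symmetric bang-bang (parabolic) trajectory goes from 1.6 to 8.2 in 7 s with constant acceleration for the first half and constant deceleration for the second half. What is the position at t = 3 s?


Symmetric rest-to-rest: each phase covers (pf-p0)/2 in time T/2. 0.5*a*(T/2)^2 = (pf-p0)/2 => a = 4*(pf-p0)/T^2
a = 4*(8.2-1.6)/7^2 = 0.5388
t = 3 is in the acceleration phase (t <= T/2).
p = p0 + 0.5*a*t^2 = 1.6 + 0.5*0.5388*3^2
= 4.0245


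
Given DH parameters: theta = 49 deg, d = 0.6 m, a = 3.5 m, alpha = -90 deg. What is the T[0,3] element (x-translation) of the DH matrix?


T[0,3] = a * cos(theta)
= 3.5 * cos(49 deg)
= 3.5 * 0.6561
= 2.2962


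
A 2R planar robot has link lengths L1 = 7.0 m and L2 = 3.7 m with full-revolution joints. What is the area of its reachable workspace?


r_max = L1 + L2 = 10.7 m
r_min = |L1 - L2| = 3.3 m
Area = pi*(r_max^2 - r_min^2)
= pi*(114.49 - 10.89)
= pi * 103.6
= 325.469 m^2


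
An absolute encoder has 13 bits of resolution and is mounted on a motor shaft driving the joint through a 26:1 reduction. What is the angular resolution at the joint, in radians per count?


counts = 2^13 = 8192
effective counts at joint = 8192 * 26 = 212992
resolution = 2*pi / 212992
= 2.9500e-05 rad/count


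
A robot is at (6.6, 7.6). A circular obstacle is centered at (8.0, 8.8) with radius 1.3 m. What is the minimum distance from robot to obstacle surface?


center_dist = sqrt((6.6-8.0)^2 + (7.6-8.8)^2)
= sqrt(1.96 + 1.44)
= 1.8439
min_dist = center_dist - radius = 1.8439 - 1.3 = 0.5439 m


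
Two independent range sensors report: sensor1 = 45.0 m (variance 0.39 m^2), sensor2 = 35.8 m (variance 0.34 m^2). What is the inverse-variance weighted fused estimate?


w1 = (1/var1) / (1/var1 + 1/var2)
   = 2.5641 / (2.5641 + 2.9412) = 0.4658
w2 = 1 - w1 = 0.5342
fused = w1*s1 + w2*s2 = 20.9589 + 19.126
= 40.0849 m


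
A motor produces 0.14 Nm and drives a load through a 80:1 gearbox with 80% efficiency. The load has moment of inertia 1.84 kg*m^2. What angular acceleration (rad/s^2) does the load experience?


tau_out = tau_motor * N * eta
= 0.14 * 80 * 0.8 = 8.96 Nm
alpha = tau_out / I = 8.96 / 1.84
= 4.8696 rad/s^2


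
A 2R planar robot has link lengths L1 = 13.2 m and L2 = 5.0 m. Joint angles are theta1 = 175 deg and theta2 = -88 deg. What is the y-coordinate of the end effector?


Convert angles to radians: theta1 = 3.0543, theta2 = -1.5359
y = L1*sin(theta1) + L2*sin(theta1+theta2)
y = 1.1505 + 4.9931
y = 6.1436


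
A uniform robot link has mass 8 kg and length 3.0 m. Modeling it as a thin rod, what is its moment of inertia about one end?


I = (1/3) * m * L^2
= (1/3) * 8 * 3.0^2
= 0.333333 * 8 * 9.0
= 24.0 kg*m^2


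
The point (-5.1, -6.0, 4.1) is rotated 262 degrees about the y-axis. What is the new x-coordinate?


Rotation about y-axis: x' = x*cos(theta) + z*sin(theta)
= -5.1 * -0.1392 + 4.1 * -0.9903
= -3.3503


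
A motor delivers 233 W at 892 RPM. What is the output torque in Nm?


omega = 892 * 2*pi/60 = 93.41 rad/s
tau = P / omega = 233 / 93.41
= 2.4944 Nm


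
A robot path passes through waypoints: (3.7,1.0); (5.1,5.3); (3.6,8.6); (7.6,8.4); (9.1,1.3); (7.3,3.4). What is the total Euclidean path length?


Segment lengths:
  seg1 = sqrt((1.4)^2 + (4.3)^2) = 4.5222
  seg2 = sqrt((-1.5)^2 + (3.3)^2) = 3.6249
  seg3 = sqrt((4.0)^2 + (-0.2)^2) = 4.005
  seg4 = sqrt((1.5)^2 + (-7.1)^2) = 7.2567
  seg5 = sqrt((-1.8)^2 + (2.1)^2) = 2.7659
Total = 22.1747


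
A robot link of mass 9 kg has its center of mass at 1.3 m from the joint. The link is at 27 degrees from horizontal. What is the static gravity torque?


tau = m*g*L*cos(angle)
= 9 * 9.81 * 1.3 * cos(27 deg)
= 9 * 9.81 * 1.3 * 0.891
= 102.2671 Nm


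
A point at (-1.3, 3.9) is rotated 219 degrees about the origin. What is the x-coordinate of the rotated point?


x' = x*cos(theta) - y*sin(theta)
cos(219 deg) = -0.7771, sin(219 deg) = -0.6293
x' = -1.3 * -0.7771 - 3.9 * -0.6293
= 1.0103 - -2.4543
= 3.4646


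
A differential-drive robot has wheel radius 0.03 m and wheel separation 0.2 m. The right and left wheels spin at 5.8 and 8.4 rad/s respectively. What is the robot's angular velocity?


vR = r*wR = 0.03*5.8 = 0.174 m/s
vL = r*wL = 0.03*8.4 = 0.252 m/s
v = (vR+vL)/2 = 0.213 m/s
omega = (vR-vL)/L = -0.39 rad/s
angular velocity = -0.39 rad/s


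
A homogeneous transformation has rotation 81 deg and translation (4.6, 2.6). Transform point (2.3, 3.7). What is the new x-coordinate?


x' = cos(theta)*px - sin(theta)*py + tx
= 0.1564*2.3 - 0.9877*3.7 + 4.6
= 1.3054


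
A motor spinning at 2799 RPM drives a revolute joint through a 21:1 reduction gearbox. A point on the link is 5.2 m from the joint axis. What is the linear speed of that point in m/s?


omega_motor = 2799 * 2*pi/60 = 293.1106 rad/s
omega_joint = omega_motor / 21 = 13.9576 rad/s
v = omega_joint * r = 13.9576 * 5.2
= 72.5798 m/s


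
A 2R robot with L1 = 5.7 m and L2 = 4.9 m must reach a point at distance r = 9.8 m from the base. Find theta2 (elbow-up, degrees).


cos(theta2) = (r^2 - L1^2 - L2^2) / (2*L1*L2)
cos(theta2) = (96.04 - 32.49 - 24.01) / 55.86
cos(theta2) = 0.707841
theta2 = 44.9405 degrees


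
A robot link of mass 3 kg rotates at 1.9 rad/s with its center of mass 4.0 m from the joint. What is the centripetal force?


F = m * omega^2 * r
= 3 * 1.9^2 * 4.0
= 3 * 3.61 * 4.0
= 43.32 N


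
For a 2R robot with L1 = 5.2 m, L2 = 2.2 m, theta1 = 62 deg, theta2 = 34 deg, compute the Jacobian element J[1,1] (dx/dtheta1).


J[1,1] = -L1*sin(t1) - L2*sin(t1+t2)
= -5.2*sin(62) - 2.2*sin(96)
= -6.7793


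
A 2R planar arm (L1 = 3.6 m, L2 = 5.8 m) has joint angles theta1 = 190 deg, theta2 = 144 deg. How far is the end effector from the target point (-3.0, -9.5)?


End effector via forward kinematics:
x = L1*cos(t1) + L2*cos(t1+t2) = 1.6677
y = L1*sin(t1) + L2*sin(t1+t2) = -3.1677
Distance to target:
d = sqrt((-3.0 - 1.6677)^2 + (-9.5 - -3.1677)^2)
= sqrt(21.7874 + 40.0982)
= 7.8667 m


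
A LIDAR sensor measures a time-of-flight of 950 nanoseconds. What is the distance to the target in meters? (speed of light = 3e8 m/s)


tof = 950 ns = 9.5e-07 s
dist = c * tof / 2
= 3e8 * 9.5e-07 / 2
= 142.5 m


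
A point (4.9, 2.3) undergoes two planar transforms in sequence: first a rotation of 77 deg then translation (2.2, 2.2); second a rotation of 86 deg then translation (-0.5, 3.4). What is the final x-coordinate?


After transform 1:
x1 = cos(77)*4.9 - sin(77)*2.3 + 2.2 = 1.0612
y1 = sin(77)*4.9 + cos(77)*2.3 + 2.2 = 7.4918
After transform 2:
x2 = cos(86)*1.0612 - sin(86)*7.4918 + -0.5
= -7.8995


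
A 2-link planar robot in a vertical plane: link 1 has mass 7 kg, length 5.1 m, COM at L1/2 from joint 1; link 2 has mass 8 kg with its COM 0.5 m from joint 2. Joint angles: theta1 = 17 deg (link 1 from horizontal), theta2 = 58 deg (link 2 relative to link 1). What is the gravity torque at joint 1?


Horizontal distance from joint 1 to link-1 COM:
  x_c1 = (L1/2)*cos(t1) = 2.55 * 0.9563 = 2.4386 m
Horizontal distance from joint 1 to link-2 COM:
  x_c2 = L1*cos(t1) + Lc2*cos(t1+t2)
       = 5.1*0.9563 + 0.5*0.2588 = 5.0066 m
tau1 = m1*g*x_c1 + m2*g*x_c2
     = 7*9.81*2.4386 + 8*9.81*5.0066
     = 167.4571 + 392.9151
     = 560.3722 Nm


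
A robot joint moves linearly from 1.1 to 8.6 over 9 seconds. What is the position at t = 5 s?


s = t/T = 5/9 = 0.5556
p(t) = p0 + (pf-p0)*s
= 1.1 + (8.6 - 1.1) * 0.5556
= 5.2667


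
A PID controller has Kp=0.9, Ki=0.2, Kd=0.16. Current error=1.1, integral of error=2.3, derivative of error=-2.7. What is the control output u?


u = Kp*e + Ki*int(e) + Kd*de/dt
= 0.9*1.1 + 0.2*2.3 + 0.16*(-2.7)
= 0.99 + 0.46 + -0.432
= 1.018


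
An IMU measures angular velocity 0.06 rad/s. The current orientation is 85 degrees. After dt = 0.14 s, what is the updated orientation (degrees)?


delta_theta = w * dt = 0.06 * 0.14 = 0.0084 rad
= 0.4813 deg
theta_new = 85 + 0.4813 = 85.4813 deg


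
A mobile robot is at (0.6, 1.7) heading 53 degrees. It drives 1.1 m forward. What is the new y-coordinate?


y_new = y0 + d*sin(theta)
= 1.7 + 1.1*sin(53)
= 1.7 + 0.8785
= 2.5785


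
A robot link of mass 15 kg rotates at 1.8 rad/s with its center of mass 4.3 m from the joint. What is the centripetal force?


F = m * omega^2 * r
= 15 * 1.8^2 * 4.3
= 15 * 3.24 * 4.3
= 208.98 N


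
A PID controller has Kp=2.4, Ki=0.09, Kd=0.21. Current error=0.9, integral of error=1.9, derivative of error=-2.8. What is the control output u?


u = Kp*e + Ki*int(e) + Kd*de/dt
= 2.4*0.9 + 0.09*1.9 + 0.21*(-2.8)
= 2.16 + 0.171 + -0.588
= 1.743


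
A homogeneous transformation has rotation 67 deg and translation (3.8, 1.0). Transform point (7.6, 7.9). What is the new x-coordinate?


x' = cos(theta)*px - sin(theta)*py + tx
= 0.3907*7.6 - 0.9205*7.9 + 3.8
= -0.5024


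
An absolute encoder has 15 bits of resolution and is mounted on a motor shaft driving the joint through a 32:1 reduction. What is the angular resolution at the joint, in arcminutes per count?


counts = 2^15 = 32768
effective counts at joint = 32768 * 32 = 1048576
resolution = 360*60 / 1048576
= 0.0206 arcmin/count


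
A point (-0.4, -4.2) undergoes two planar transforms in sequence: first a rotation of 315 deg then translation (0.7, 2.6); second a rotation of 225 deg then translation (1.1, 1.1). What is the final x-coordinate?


After transform 1:
x1 = cos(315)*-0.4 - sin(315)*-4.2 + 0.7 = -2.5527
y1 = sin(315)*-0.4 + cos(315)*-4.2 + 2.6 = -0.087
After transform 2:
x2 = cos(225)*-2.5527 - sin(225)*-0.087 + 1.1
= 2.8435


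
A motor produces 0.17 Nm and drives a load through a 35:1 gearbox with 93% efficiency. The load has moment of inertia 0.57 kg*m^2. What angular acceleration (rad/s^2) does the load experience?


tau_out = tau_motor * N * eta
= 0.17 * 35 * 0.93 = 5.5335 Nm
alpha = tau_out / I = 5.5335 / 0.57
= 9.7079 rad/s^2


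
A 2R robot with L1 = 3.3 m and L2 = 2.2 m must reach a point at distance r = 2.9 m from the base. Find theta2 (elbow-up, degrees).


cos(theta2) = (r^2 - L1^2 - L2^2) / (2*L1*L2)
cos(theta2) = (8.41 - 10.89 - 4.84) / 14.52
cos(theta2) = -0.504132
theta2 = 120.2738 degrees


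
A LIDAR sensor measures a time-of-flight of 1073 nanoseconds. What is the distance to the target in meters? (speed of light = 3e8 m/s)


tof = 1073 ns = 1.073e-06 s
dist = c * tof / 2
= 3e8 * 1.073e-06 / 2
= 160.95 m


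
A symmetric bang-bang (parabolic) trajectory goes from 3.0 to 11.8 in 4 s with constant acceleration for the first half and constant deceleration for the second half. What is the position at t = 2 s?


Symmetric rest-to-rest: each phase covers (pf-p0)/2 in time T/2. 0.5*a*(T/2)^2 = (pf-p0)/2 => a = 4*(pf-p0)/T^2
a = 4*(11.8-3.0)/4^2 = 2.2
t = 2 is in the acceleration phase (t <= T/2).
p = p0 + 0.5*a*t^2 = 3.0 + 0.5*2.2*2^2
= 7.4


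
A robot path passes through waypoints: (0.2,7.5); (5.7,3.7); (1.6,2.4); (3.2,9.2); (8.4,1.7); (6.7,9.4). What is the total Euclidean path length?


Segment lengths:
  seg1 = sqrt((5.5)^2 + (-3.8)^2) = 6.6851
  seg2 = sqrt((-4.1)^2 + (-1.3)^2) = 4.3012
  seg3 = sqrt((1.6)^2 + (6.8)^2) = 6.9857
  seg4 = sqrt((5.2)^2 + (-7.5)^2) = 9.1263
  seg5 = sqrt((-1.7)^2 + (7.7)^2) = 7.8854
Total = 34.9837


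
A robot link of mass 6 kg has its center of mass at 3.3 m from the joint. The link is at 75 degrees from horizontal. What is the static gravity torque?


tau = m*g*L*cos(angle)
= 6 * 9.81 * 3.3 * cos(75 deg)
= 6 * 9.81 * 3.3 * 0.2588
= 50.2725 Nm


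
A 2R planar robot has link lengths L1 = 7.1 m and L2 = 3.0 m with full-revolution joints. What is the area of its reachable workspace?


r_max = L1 + L2 = 10.1 m
r_min = |L1 - L2| = 4.1 m
Area = pi*(r_max^2 - r_min^2)
= pi*(102.01 - 16.81)
= pi * 85.2
= 267.6637 m^2


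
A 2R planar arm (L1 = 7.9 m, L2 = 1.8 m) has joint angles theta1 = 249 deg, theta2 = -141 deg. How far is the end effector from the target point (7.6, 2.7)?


End effector via forward kinematics:
x = L1*cos(t1) + L2*cos(t1+t2) = -3.3873
y = L1*sin(t1) + L2*sin(t1+t2) = -5.6634
Distance to target:
d = sqrt((7.6 - -3.3873)^2 + (2.7 - -5.6634)^2)
= sqrt(120.7216 + 69.9462)
= 13.8083 m


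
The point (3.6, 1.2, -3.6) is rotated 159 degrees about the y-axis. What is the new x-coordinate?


Rotation about y-axis: x' = x*cos(theta) + z*sin(theta)
= 3.6 * -0.9336 + -3.6 * 0.3584
= -4.651


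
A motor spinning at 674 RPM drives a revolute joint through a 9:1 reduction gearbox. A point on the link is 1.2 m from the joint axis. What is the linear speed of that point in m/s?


omega_motor = 674 * 2*pi/60 = 70.5811 rad/s
omega_joint = omega_motor / 9 = 7.8423 rad/s
v = omega_joint * r = 7.8423 * 1.2
= 9.4108 m/s


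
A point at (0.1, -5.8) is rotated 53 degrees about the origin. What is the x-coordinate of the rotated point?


x' = x*cos(theta) - y*sin(theta)
cos(53 deg) = 0.6018, sin(53 deg) = 0.7986
x' = 0.1 * 0.6018 - -5.8 * 0.7986
= 0.0602 - -4.6321
= 4.6923


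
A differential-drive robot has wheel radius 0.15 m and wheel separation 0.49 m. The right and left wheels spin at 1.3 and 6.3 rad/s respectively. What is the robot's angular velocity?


vR = r*wR = 0.15*1.3 = 0.195 m/s
vL = r*wL = 0.15*6.3 = 0.945 m/s
v = (vR+vL)/2 = 0.57 m/s
omega = (vR-vL)/L = -1.5306 rad/s
angular velocity = -1.5306 rad/s


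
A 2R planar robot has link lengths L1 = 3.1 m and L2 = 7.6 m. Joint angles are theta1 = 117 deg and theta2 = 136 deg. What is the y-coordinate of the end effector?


Convert angles to radians: theta1 = 2.042, theta2 = 2.3736
y = L1*sin(theta1) + L2*sin(theta1+theta2)
y = 2.7621 + -7.2679
y = -4.5058


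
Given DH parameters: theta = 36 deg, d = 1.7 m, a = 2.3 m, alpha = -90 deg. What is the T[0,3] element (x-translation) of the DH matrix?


T[0,3] = a * cos(theta)
= 2.3 * cos(36 deg)
= 2.3 * 0.809
= 1.8607


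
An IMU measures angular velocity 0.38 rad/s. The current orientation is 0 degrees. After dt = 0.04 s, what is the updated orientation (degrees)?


delta_theta = w * dt = 0.38 * 0.04 = 0.0152 rad
= 0.8709 deg
theta_new = 0 + 0.8709 = 0.8709 deg


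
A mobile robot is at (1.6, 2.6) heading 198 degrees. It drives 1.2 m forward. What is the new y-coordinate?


y_new = y0 + d*sin(theta)
= 2.6 + 1.2*sin(198)
= 2.6 + -0.3708
= 2.2292


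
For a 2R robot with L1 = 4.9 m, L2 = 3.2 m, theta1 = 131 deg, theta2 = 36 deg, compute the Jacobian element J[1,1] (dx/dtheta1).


J[1,1] = -L1*sin(t1) - L2*sin(t1+t2)
= -4.9*sin(131) - 3.2*sin(167)
= -4.4179


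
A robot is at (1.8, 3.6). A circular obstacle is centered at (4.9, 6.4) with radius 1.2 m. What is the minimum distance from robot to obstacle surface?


center_dist = sqrt((1.8-4.9)^2 + (3.6-6.4)^2)
= sqrt(9.61 + 7.84)
= 4.1773
min_dist = center_dist - radius = 4.1773 - 1.2 = 2.9773 m


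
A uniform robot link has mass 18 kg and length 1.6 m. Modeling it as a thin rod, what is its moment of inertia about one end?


I = (1/3) * m * L^2
= (1/3) * 18 * 1.6^2
= 0.333333 * 18 * 2.56
= 15.36 kg*m^2


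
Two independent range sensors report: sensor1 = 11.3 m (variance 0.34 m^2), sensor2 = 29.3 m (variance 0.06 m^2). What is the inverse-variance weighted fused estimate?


w1 = (1/var1) / (1/var1 + 1/var2)
   = 2.9412 / (2.9412 + 16.6667) = 0.15
w2 = 1 - w1 = 0.85
fused = w1*s1 + w2*s2 = 1.695 + 24.905
= 26.6 m


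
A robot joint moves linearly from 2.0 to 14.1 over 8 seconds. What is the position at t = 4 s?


s = t/T = 4/8 = 0.5
p(t) = p0 + (pf-p0)*s
= 2.0 + (14.1 - 2.0) * 0.5
= 8.05


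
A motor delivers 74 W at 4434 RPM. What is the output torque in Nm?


omega = 4434 * 2*pi/60 = 464.3274 rad/s
tau = P / omega = 74 / 464.3274
= 0.1594 Nm


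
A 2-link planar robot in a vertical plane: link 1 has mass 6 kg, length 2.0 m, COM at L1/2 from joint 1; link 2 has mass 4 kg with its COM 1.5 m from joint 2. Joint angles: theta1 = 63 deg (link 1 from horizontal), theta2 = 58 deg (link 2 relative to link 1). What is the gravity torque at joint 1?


Horizontal distance from joint 1 to link-1 COM:
  x_c1 = (L1/2)*cos(t1) = 1.0 * 0.454 = 0.454 m
Horizontal distance from joint 1 to link-2 COM:
  x_c2 = L1*cos(t1) + Lc2*cos(t1+t2)
       = 2.0*0.454 + 1.5*-0.515 = 0.1354 m
tau1 = m1*g*x_c1 + m2*g*x_c2
     = 6*9.81*0.454 + 4*9.81*0.1354
     = 26.7219 + 5.314
     = 32.0359 Nm


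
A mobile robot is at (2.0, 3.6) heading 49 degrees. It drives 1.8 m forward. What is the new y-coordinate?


y_new = y0 + d*sin(theta)
= 3.6 + 1.8*sin(49)
= 3.6 + 1.3585
= 4.9585


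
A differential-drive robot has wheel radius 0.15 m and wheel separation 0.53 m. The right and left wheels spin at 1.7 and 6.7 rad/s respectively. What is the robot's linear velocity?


vR = r*wR = 0.15*1.7 = 0.255 m/s
vL = r*wL = 0.15*6.7 = 1.005 m/s
v = (vR+vL)/2 = 0.63 m/s
omega = (vR-vL)/L = -1.4151 rad/s
linear velocity = 0.63 m/s


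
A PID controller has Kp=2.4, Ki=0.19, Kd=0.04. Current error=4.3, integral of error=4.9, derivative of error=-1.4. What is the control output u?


u = Kp*e + Ki*int(e) + Kd*de/dt
= 2.4*4.3 + 0.19*4.9 + 0.04*(-1.4)
= 10.32 + 0.931 + -0.056
= 11.195


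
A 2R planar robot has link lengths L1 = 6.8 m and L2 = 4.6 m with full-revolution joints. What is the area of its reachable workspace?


r_max = L1 + L2 = 11.4 m
r_min = |L1 - L2| = 2.2 m
Area = pi*(r_max^2 - r_min^2)
= pi*(129.96 - 4.84)
= pi * 125.12
= 393.0761 m^2


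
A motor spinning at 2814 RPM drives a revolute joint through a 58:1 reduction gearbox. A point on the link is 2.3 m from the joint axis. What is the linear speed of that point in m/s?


omega_motor = 2814 * 2*pi/60 = 294.6814 rad/s
omega_joint = omega_motor / 58 = 5.0807 rad/s
v = omega_joint * r = 5.0807 * 2.3
= 11.6856 m/s


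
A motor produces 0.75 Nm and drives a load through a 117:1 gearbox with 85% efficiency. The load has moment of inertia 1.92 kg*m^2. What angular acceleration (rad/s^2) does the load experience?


tau_out = tau_motor * N * eta
= 0.75 * 117 * 0.85 = 74.5875 Nm
alpha = tau_out / I = 74.5875 / 1.92
= 38.8477 rad/s^2


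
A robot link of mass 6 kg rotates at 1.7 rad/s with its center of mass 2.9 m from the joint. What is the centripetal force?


F = m * omega^2 * r
= 6 * 1.7^2 * 2.9
= 6 * 2.89 * 2.9
= 50.286 N


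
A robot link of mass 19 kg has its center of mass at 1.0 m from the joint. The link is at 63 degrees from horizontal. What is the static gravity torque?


tau = m*g*L*cos(angle)
= 19 * 9.81 * 1.0 * cos(63 deg)
= 19 * 9.81 * 1.0 * 0.454
= 84.6193 Nm


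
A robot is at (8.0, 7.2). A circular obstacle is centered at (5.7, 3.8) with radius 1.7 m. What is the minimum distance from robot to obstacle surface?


center_dist = sqrt((8.0-5.7)^2 + (7.2-3.8)^2)
= sqrt(5.29 + 11.56)
= 4.1049
min_dist = center_dist - radius = 4.1049 - 1.7 = 2.4049 m


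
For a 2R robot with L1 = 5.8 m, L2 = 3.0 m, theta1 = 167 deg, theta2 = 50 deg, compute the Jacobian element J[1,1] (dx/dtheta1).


J[1,1] = -L1*sin(t1) - L2*sin(t1+t2)
= -5.8*sin(167) - 3.0*sin(217)
= 0.5007


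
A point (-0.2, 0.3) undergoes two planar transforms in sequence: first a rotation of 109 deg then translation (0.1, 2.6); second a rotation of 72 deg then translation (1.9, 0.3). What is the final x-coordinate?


After transform 1:
x1 = cos(109)*-0.2 - sin(109)*0.3 + 0.1 = -0.1185
y1 = sin(109)*-0.2 + cos(109)*0.3 + 2.6 = 2.3132
After transform 2:
x2 = cos(72)*-0.1185 - sin(72)*2.3132 + 1.9
= -0.3366


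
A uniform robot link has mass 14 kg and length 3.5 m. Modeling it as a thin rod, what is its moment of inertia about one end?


I = (1/3) * m * L^2
= (1/3) * 14 * 3.5^2
= 0.333333 * 14 * 12.25
= 57.1667 kg*m^2


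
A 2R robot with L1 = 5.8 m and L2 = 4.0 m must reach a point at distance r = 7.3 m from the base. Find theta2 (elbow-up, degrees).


cos(theta2) = (r^2 - L1^2 - L2^2) / (2*L1*L2)
cos(theta2) = (53.29 - 33.64 - 16.0) / 46.4
cos(theta2) = 0.078664
theta2 = 85.4882 degrees


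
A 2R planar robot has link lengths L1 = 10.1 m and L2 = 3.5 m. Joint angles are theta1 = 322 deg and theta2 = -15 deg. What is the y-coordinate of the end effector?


Convert angles to radians: theta1 = 5.62, theta2 = -0.2618
y = L1*sin(theta1) + L2*sin(theta1+theta2)
y = -6.2182 + -2.7952
y = -9.0134


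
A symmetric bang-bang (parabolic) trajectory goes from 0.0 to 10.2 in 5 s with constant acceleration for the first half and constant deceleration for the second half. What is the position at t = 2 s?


Symmetric rest-to-rest: each phase covers (pf-p0)/2 in time T/2. 0.5*a*(T/2)^2 = (pf-p0)/2 => a = 4*(pf-p0)/T^2
a = 4*(10.2-0.0)/5^2 = 1.632
t = 2 is in the acceleration phase (t <= T/2).
p = p0 + 0.5*a*t^2 = 0.0 + 0.5*1.632*2^2
= 3.264


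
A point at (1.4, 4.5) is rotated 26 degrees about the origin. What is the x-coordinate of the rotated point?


x' = x*cos(theta) - y*sin(theta)
cos(26 deg) = 0.8988, sin(26 deg) = 0.4384
x' = 1.4 * 0.8988 - 4.5 * 0.4384
= 1.2583 - 1.9727
= -0.7144


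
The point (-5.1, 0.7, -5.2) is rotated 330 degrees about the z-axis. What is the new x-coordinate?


Rotation about z-axis: x' = x*cos(theta) - y*sin(theta)
= -5.1 * 0.866 - 0.7 * -0.5
= -4.0667


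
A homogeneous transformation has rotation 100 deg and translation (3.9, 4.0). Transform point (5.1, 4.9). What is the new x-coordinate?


x' = cos(theta)*px - sin(theta)*py + tx
= -0.1736*5.1 - 0.9848*4.9 + 3.9
= -1.8112


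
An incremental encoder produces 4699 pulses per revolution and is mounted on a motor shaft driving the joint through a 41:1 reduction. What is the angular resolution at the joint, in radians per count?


counts per rev = 4699
effective counts at joint = 4699 * 41 = 192659
resolution = 2*pi / 192659
= 3.2613e-05 rad/count


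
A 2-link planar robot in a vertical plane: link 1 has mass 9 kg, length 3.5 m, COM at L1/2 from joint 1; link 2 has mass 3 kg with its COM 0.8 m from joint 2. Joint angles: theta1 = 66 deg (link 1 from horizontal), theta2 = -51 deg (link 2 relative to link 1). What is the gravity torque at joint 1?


Horizontal distance from joint 1 to link-1 COM:
  x_c1 = (L1/2)*cos(t1) = 1.75 * 0.4067 = 0.7118 m
Horizontal distance from joint 1 to link-2 COM:
  x_c2 = L1*cos(t1) + Lc2*cos(t1+t2)
       = 3.5*0.4067 + 0.8*0.9659 = 2.1963 m
tau1 = m1*g*x_c1 + m2*g*x_c2
     = 9*9.81*0.7118 + 3*9.81*2.1963
     = 62.8439 + 64.6377
     = 127.4815 Nm


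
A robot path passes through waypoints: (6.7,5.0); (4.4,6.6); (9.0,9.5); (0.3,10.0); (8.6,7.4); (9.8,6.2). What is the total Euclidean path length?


Segment lengths:
  seg1 = sqrt((-2.3)^2 + (1.6)^2) = 2.8018
  seg2 = sqrt((4.6)^2 + (2.9)^2) = 5.4378
  seg3 = sqrt((-8.7)^2 + (0.5)^2) = 8.7144
  seg4 = sqrt((8.3)^2 + (-2.6)^2) = 8.6977
  seg5 = sqrt((1.2)^2 + (-1.2)^2) = 1.6971
Total = 27.3487


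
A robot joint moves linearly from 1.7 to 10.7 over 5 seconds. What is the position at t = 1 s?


s = t/T = 1/5 = 0.2
p(t) = p0 + (pf-p0)*s
= 1.7 + (10.7 - 1.7) * 0.2
= 3.5


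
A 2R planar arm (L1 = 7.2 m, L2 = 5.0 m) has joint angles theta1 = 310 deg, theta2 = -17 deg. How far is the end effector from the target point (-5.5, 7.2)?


End effector via forward kinematics:
x = L1*cos(t1) + L2*cos(t1+t2) = 6.5817
y = L1*sin(t1) + L2*sin(t1+t2) = -10.118
Distance to target:
d = sqrt((-5.5 - 6.5817)^2 + (7.2 - -10.118)^2)
= sqrt(145.9681 + 299.9147)
= 21.1159 m


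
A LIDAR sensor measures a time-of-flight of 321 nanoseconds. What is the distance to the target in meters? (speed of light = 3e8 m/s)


tof = 321 ns = 3.21e-07 s
dist = c * tof / 2
= 3e8 * 3.21e-07 / 2
= 48.15 m


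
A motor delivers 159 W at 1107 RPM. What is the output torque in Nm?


omega = 1107 * 2*pi/60 = 115.9248 rad/s
tau = P / omega = 159 / 115.9248
= 1.3716 Nm


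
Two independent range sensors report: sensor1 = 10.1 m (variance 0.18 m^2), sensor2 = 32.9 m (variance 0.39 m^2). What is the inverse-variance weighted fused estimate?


w1 = (1/var1) / (1/var1 + 1/var2)
   = 5.5556 / (5.5556 + 2.5641) = 0.6842
w2 = 1 - w1 = 0.3158
fused = w1*s1 + w2*s2 = 6.9105 + 10.3895
= 17.3 m


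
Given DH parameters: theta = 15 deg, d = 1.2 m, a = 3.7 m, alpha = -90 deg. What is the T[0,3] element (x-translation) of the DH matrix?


T[0,3] = a * cos(theta)
= 3.7 * cos(15 deg)
= 3.7 * 0.9659
= 3.5739


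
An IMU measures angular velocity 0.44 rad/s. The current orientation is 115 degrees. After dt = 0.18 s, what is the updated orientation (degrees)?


delta_theta = w * dt = 0.44 * 0.18 = 0.0792 rad
= 4.5378 deg
theta_new = 115 + 4.5378 = 119.5378 deg


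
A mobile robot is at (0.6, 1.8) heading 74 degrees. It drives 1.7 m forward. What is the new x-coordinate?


x_new = x0 + d*cos(theta)
= 0.6 + 1.7*cos(74)
= 0.6 + 0.4686
= 1.0686


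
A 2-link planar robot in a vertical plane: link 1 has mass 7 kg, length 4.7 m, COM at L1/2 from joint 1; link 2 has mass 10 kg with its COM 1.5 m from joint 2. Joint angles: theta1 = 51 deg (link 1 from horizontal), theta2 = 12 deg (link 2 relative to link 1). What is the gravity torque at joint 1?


Horizontal distance from joint 1 to link-1 COM:
  x_c1 = (L1/2)*cos(t1) = 2.35 * 0.6293 = 1.4789 m
Horizontal distance from joint 1 to link-2 COM:
  x_c2 = L1*cos(t1) + Lc2*cos(t1+t2)
       = 4.7*0.6293 + 1.5*0.454 = 3.6388 m
tau1 = m1*g*x_c1 + m2*g*x_c2
     = 7*9.81*1.4789 + 10*9.81*3.6388
     = 101.5563 + 356.9655
     = 458.5217 Nm


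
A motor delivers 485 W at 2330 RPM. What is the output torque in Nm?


omega = 2330 * 2*pi/60 = 243.997 rad/s
tau = P / omega = 485 / 243.997
= 1.9877 Nm


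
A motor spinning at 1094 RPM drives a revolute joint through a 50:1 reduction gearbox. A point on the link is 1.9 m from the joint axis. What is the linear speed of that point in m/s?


omega_motor = 1094 * 2*pi/60 = 114.5634 rad/s
omega_joint = omega_motor / 50 = 2.2913 rad/s
v = omega_joint * r = 2.2913 * 1.9
= 4.3534 m/s


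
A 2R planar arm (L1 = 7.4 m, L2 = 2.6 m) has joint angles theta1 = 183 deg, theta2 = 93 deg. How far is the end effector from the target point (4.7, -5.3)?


End effector via forward kinematics:
x = L1*cos(t1) + L2*cos(t1+t2) = -7.1181
y = L1*sin(t1) + L2*sin(t1+t2) = -2.973
Distance to target:
d = sqrt((4.7 - -7.1181)^2 + (-5.3 - -2.973)^2)
= sqrt(139.6671 + 5.4147)
= 12.045 m


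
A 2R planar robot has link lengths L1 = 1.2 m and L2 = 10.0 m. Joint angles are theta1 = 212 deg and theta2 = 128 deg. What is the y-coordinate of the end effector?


Convert angles to radians: theta1 = 3.7001, theta2 = 2.234
y = L1*sin(theta1) + L2*sin(theta1+theta2)
y = -0.6359 + -3.4202
y = -4.0561


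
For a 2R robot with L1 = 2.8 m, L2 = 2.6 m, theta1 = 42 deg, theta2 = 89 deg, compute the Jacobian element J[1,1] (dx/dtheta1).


J[1,1] = -L1*sin(t1) - L2*sin(t1+t2)
= -2.8*sin(42) - 2.6*sin(131)
= -3.8358


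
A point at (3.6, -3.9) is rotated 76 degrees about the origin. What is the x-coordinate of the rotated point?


x' = x*cos(theta) - y*sin(theta)
cos(76 deg) = 0.2419, sin(76 deg) = 0.9703
x' = 3.6 * 0.2419 - -3.9 * 0.9703
= 0.8709 - -3.7842
= 4.6551


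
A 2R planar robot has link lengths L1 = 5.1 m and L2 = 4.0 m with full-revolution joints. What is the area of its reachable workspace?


r_max = L1 + L2 = 9.1 m
r_min = |L1 - L2| = 1.1 m
Area = pi*(r_max^2 - r_min^2)
= pi*(82.81 - 1.21)
= pi * 81.6
= 256.354 m^2


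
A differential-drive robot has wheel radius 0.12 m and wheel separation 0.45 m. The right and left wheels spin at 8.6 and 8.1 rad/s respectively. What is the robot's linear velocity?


vR = r*wR = 0.12*8.6 = 1.032 m/s
vL = r*wL = 0.12*8.1 = 0.972 m/s
v = (vR+vL)/2 = 1.002 m/s
omega = (vR-vL)/L = 0.1333 rad/s
linear velocity = 1.002 m/s
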